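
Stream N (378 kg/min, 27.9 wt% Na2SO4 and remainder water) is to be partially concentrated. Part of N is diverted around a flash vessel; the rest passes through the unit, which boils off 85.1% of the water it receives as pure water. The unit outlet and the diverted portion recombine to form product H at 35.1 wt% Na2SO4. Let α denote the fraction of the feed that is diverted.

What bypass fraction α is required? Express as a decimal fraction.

0.666

All 378×0.279 = 105.46 kg/min of Na2SO4 reaches H, so H = 105.46/0.351 = 300.46 kg/min and vapour = 77.538 kg/min.
The evaporator receives (1−α)·378 of feed at 0.721 water and removes 0.851 of that water:
0.851×0.721×(1−α)×378 = 77.538
(1−α) = 77.538/231.93 = 0.3343;  α = 0.6657.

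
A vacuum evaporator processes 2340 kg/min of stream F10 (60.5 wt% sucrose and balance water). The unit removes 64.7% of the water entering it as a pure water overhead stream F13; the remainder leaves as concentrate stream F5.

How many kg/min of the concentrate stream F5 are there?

1742 kg/min

water entering = 2340×0.395 = 924.3 kg/min; overhead removed = 0.647×924.3 = 598.02 kg/min.
Concentrate = 2340 − 598.02 = 1742 kg/min.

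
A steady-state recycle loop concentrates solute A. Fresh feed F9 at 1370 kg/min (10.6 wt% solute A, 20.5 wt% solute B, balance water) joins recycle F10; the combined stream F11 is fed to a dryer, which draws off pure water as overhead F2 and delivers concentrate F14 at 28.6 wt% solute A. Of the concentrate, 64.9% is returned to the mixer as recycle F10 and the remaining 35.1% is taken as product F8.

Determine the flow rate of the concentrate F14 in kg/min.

1447 kg/min

Overall solute A balance (none leaves overhead): solute A in fresh feed = solute A in product, i.e. 1370×0.106 = (1−0.649)·F14·0.286.
F14 = 145.22/(0.286×0.351) = 1446.6 kg/min.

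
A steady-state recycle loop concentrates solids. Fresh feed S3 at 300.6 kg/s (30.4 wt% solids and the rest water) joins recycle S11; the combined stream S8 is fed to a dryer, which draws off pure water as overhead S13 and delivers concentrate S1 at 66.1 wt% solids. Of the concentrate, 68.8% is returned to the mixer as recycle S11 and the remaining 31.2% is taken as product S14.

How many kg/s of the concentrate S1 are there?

443.1 kg/s

Overall solids balance (none leaves overhead): solids in fresh feed = solids in product, i.e. 300.6×0.304 = (1−0.688)·S1·0.661.
S1 = 91.382/(0.661×0.312) = 443.1 kg/s.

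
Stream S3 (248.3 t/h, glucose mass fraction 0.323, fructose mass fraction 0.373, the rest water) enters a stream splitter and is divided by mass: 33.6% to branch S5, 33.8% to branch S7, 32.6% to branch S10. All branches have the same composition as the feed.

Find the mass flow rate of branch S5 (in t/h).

83.43 t/h

Branch S5 flow = 0.336×248.3 = 83.429 t/h.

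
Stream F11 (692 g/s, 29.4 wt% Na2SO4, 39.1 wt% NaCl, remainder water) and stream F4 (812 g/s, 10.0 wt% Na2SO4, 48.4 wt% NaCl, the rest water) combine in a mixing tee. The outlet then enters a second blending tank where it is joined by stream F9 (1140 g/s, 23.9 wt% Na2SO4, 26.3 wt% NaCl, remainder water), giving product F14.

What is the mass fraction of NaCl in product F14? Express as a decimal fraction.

0.3644

Overall, product flow = 2644 g/s.
NaCl in = 692×0.391 + 812×0.484 + 1140×0.263 = 963.4 g/s.
NaCl fraction in F14 = 0.3644.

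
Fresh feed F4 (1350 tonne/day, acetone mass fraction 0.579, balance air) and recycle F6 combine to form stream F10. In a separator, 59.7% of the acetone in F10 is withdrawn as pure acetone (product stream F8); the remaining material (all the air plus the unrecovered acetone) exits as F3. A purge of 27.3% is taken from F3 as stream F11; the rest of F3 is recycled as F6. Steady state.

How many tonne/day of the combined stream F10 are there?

3187 tonne/day

air enters only via F4 and leaves only via the purge: 1350×0.421 = 0.273×(air in F3), and the separator passes all air, so air in F10 = air in F3 = 2081.9 tonne/day.
acetone in F10: m_A = 1350×0.579 + (1−0.273)·(1−0.597)·m_A, so m_A = 781.65/0.7070 = 1105.6 tonne/day.
F10 = 1105.6 + 2081.9 = 3187.4 tonne/day.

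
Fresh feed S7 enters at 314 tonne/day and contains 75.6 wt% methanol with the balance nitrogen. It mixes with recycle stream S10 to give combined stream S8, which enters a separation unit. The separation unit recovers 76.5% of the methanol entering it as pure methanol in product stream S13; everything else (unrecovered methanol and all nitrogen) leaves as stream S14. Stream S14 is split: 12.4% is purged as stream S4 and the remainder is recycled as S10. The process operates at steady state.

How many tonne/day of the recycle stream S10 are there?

602.8 tonne/day

nitrogen enters only via S7 and leaves only via the purge: 314×0.244 = 0.124×(nitrogen in S14), and the separation unit passes all nitrogen, so nitrogen in S8 = nitrogen in S14 = 617.87 tonne/day.
methanol in S8: m_A = 314×0.756 + (1−0.124)·(1−0.765)·m_A, so m_A = 237.38/0.7941 = 298.92 tonne/day.
S14 = (1−0.765)×298.92 + 617.87 = 688.12 tonne/day.
Recycle S10 = (1−0.124)×688.12 = 602.79 tonne/day.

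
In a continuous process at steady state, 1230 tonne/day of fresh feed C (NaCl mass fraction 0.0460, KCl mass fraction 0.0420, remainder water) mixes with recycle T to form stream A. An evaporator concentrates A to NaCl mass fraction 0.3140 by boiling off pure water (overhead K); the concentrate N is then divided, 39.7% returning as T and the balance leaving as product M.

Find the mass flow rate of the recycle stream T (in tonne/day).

118.6 tonne/day

Overall NaCl balance (none leaves overhead): NaCl in fresh feed = NaCl in product, i.e. 1230×0.046 = (1−0.397)·N·0.314.
N = 56.58/(0.314×0.603) = 298.82 tonne/day.
Recycle T = 0.397×298.82 = 118.63 tonne/day.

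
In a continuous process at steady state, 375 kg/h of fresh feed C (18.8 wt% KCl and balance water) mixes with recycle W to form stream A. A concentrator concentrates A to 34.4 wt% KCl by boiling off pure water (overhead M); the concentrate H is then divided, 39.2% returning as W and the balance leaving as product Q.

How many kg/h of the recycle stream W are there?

132.1 kg/h

Overall KCl balance (none leaves overhead): KCl in fresh feed = KCl in product, i.e. 375×0.188 = (1−0.392)·H·0.344.
H = 70.5/(0.344×0.608) = 337.08 kg/h.
Recycle W = 0.392×337.08 = 132.13 kg/h.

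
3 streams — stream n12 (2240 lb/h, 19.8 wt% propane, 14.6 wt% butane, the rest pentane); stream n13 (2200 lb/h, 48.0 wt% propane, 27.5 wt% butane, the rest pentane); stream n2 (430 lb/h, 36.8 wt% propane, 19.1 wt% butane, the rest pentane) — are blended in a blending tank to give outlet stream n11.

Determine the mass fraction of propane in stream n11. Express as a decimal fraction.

Total flow out = 2240 + 2200 + 430 = 4870 lb/h.
propane in = 2240×0.198 + 2200×0.480 + 430×0.368 = 1657.8 lb/h.
propane mass fraction in n11 = 1657.8/4870 = 0.3404.

0.3404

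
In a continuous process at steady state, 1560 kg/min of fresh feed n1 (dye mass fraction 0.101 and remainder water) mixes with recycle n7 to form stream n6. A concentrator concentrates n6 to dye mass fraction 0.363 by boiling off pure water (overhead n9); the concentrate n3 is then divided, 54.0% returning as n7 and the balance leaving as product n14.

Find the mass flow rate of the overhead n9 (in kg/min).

Overall dye balance (none leaves overhead): dye in fresh feed = dye in product, i.e. 1560×0.101 = (1−0.540)·n3·0.363.
n3 = 157.56/(0.363×0.460) = 943.59 kg/min.
Recycle n7 = 0.540×943.59 = 509.54 kg/min.
Combined feed n6 = 1560 + 509.54 = 2069.5 kg/min.
Overhead n9 = n6 − n3 = 2069.5 − 943.59 = 1126 kg/min.

1126 kg/min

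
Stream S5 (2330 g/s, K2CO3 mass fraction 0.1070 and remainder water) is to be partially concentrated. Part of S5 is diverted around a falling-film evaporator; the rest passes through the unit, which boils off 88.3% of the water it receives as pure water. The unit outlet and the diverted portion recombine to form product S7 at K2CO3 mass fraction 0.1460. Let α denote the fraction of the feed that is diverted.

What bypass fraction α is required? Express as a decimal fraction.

All 2330×0.107 = 249.31 g/s of K2CO3 reaches S7, so S7 = 249.31/0.146 = 1707.6 g/s and vapour = 622.4 g/s.
The evaporator receives (1−α)·2330 of feed at 0.893 water and removes 0.883 of that water:
0.883×0.893×(1−α)×2330 = 622.4
(1−α) = 622.4/1837.2 = 0.3388;  α = 0.6612.

0.661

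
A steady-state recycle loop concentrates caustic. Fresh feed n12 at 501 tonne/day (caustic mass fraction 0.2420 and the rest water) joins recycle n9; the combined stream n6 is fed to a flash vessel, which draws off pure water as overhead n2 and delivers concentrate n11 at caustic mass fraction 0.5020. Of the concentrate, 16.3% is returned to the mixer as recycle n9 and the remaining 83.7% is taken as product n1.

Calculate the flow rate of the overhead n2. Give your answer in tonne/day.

259.5 tonne/day

Overall caustic balance (none leaves overhead): caustic in fresh feed = caustic in product, i.e. 501×0.242 = (1−0.163)·n11·0.502.
n11 = 121.24/(0.502×0.837) = 288.55 tonne/day.
Recycle n9 = 0.163×288.55 = 47.034 tonne/day.
Combined feed n6 = 501 + 47.034 = 548.03 tonne/day.
Overhead n2 = n6 − n11 = 548.03 − 288.55 = 259.48 tonne/day.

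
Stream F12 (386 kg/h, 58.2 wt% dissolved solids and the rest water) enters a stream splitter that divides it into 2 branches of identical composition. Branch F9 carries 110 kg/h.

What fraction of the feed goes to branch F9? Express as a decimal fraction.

Fraction to F9 = 110/386 = 0.2850.

0.285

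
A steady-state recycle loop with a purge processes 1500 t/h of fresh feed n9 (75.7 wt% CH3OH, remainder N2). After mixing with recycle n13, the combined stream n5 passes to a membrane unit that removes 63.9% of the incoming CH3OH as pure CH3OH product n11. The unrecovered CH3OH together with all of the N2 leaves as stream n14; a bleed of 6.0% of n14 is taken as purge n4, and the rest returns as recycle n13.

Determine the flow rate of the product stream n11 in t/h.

CH3OH in n5: m_A = 1500×0.757 + (1−0.060)·(1−0.639)·m_A, so m_A = 1135.5/0.6607 = 1718.7 t/h.
Product n11 = 0.639×1718.7 = 1098.3 t/h.

1098 t/h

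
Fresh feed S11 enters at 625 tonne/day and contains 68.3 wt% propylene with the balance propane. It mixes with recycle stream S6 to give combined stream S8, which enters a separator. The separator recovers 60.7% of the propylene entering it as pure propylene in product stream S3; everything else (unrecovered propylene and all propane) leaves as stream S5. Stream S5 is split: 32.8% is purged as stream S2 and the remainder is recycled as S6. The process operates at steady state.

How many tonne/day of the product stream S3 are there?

352.1 tonne/day

propylene in S8: m_A = 625×0.683 + (1−0.328)·(1−0.607)·m_A, so m_A = 426.88/0.7359 = 580.07 tonne/day.
Product S3 = 0.607×580.07 = 352.1 tonne/day.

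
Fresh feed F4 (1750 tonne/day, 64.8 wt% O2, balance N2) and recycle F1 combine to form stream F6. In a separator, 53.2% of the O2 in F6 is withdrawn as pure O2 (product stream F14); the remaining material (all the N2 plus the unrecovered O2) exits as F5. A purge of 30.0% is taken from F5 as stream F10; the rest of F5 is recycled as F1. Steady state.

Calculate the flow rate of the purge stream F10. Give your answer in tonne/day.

N2 enters only via F4 and leaves only via the purge: 1750×0.352 = 0.300×(N2 in F5), and the separator passes all N2, so N2 in F6 = N2 in F5 = 2053.3 tonne/day.
O2 in F6: m_A = 1750×0.648 + (1−0.300)·(1−0.532)·m_A, so m_A = 1134/0.6724 = 1686.5 tonne/day.
F5 = (1−0.532)×1686.5 + 2053.3 = 2842.6 tonne/day.
Purge F10 = 0.300×2842.6 = 852.78 tonne/day.

852.8 tonne/day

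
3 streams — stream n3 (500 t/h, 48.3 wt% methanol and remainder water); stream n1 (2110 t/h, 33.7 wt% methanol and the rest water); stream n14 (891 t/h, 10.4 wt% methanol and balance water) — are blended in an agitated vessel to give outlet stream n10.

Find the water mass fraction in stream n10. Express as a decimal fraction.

0.7014

Total flow out = 500 + 2110 + 891 = 3501 t/h.
water in = 500×0.517 + 2110×0.663 + 891×0.896 = 2455.8 t/h.
water mass fraction in n10 = 2455.8/3501 = 0.7014.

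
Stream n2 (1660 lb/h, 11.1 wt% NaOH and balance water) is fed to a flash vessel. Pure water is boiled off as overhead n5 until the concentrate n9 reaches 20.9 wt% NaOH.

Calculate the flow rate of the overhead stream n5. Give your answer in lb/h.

NaOH is conserved: 1660×0.111 = 184.26 lb/h all reports to the concentrate.
Concentrate = 184.26/(target fraction) = 881.63 lb/h.
Overhead = 1660 − 881.63 = 778.37 lb/h.

778.4 lb/h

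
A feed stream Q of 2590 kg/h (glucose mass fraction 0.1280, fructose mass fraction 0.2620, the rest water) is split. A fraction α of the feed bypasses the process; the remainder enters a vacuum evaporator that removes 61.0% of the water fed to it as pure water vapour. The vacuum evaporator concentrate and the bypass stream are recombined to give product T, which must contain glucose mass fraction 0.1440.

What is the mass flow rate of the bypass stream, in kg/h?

1817 kg/h

All 2590×0.128 = 331.52 kg/h of glucose reaches T, so T = 331.52/0.144 = 2302.2 kg/h and vapour = 287.78 kg/h.
The evaporator receives (1−α)·2590 of feed at 0.610 water and removes 0.610 of that water:
0.610×0.610×(1−α)×2590 = 287.78
(1−α) = 287.78/963.74 = 0.2986;  α = 0.7014.
Bypass flow = 0.7014×2590 = 1816.6 kg/h.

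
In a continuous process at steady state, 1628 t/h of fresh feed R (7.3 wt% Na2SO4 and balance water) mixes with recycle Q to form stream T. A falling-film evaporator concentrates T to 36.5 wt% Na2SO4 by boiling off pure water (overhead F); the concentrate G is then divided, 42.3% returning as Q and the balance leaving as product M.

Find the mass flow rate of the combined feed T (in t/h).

1867 t/h

Overall Na2SO4 balance (none leaves overhead): Na2SO4 in fresh feed = Na2SO4 in product, i.e. 1628×0.073 = (1−0.423)·G·0.365.
G = 118.84/(0.365×0.577) = 564.3 t/h.
Recycle Q = 0.423×564.3 = 238.7 t/h.
Combined feed T = 1628 + 238.7 = 1866.7 t/h.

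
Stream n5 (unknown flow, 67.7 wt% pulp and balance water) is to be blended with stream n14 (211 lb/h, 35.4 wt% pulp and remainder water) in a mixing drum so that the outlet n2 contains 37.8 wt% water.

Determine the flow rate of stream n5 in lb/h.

Let n5 be the unknown flow. Total out = 211 + n5.
water balance: 136.31 + 0.323·n5 = 0.378·(211 + n5)
(0.323 − 0.378)·n5 = 0.378×211 − 136.31 = -56.548
n5 = -56.548 / -0.055 = 1028.1 lb/h

1028 lb/h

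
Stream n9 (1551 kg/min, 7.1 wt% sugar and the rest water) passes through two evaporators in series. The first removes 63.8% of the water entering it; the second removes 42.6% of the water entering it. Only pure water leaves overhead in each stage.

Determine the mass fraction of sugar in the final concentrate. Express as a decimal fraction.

water in feed = 1551×0.929 = 1440.9 kg/min.
After stage 1: water left = (1−0.638)×1440.9 = 521.6; stream total = 631.72 kg/min.
After stage 2: water left = (1−0.426)×521.6 = 299.4; final concentrate = 409.52 kg/min.
sugar fraction = 110.12/409.52 = 0.2689.

0.2689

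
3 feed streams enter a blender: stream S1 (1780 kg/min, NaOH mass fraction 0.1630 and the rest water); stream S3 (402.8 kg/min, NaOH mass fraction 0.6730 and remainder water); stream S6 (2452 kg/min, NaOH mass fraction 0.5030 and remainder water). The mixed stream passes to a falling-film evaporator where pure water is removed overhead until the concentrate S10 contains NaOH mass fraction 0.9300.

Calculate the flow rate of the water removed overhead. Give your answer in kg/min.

2705 kg/min

NaOH entering = 1780×0.163 + 402.8×0.673 + 2452×0.503 = 1794.6 kg/min.
All NaOH reports to S10, so S10 = 1794.6/0.930 = 1929.7 kg/min.
Total feed = 4634.8 kg/min; overhead = 4634.8 − 1929.7 = 2705.1 kg/min.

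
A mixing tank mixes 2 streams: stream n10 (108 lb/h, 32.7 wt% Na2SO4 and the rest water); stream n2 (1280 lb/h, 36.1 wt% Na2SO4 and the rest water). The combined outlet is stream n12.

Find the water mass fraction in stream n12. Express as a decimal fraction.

Total flow out = 108 + 1280 = 1388 lb/h.
water in = 108×0.673 + 1280×0.639 = 890.6 lb/h.
water mass fraction in n12 = 890.6/1388 = 0.642.

0.642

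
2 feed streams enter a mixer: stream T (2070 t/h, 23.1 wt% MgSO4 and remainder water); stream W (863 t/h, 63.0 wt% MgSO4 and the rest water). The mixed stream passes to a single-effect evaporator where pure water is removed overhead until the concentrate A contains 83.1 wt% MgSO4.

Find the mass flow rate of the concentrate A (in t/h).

1230 t/h

MgSO4 entering = 2070×0.231 + 863×0.630 = 1021.9 t/h.
All MgSO4 reports to A, so A = 1021.9/0.831 = 1229.7 t/h.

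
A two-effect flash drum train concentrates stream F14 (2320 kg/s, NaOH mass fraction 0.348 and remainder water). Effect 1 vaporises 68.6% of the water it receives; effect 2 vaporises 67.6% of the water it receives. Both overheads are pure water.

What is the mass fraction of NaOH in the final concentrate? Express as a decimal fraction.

0.840

water in feed = 2320×0.652 = 1512.6 kg/s.
After stage 1: water left = (1−0.686)×1512.6 = 474.97; stream total = 1282.3 kg/s.
After stage 2: water left = (1−0.676)×474.97 = 153.89; final concentrate = 961.25 kg/s.
NaOH fraction = 807.36/961.25 = 0.840.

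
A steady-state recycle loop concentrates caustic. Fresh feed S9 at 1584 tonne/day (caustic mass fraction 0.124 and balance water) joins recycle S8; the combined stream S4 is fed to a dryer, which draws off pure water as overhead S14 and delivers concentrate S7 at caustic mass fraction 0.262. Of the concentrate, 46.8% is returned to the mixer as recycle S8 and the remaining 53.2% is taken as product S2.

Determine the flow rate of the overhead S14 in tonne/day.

834.3 tonne/day

Overall caustic balance (none leaves overhead): caustic in fresh feed = caustic in product, i.e. 1584×0.124 = (1−0.468)·S7·0.262.
S7 = 196.42/(0.262×0.532) = 1409.2 tonne/day.
Recycle S8 = 0.468×1409.2 = 659.49 tonne/day.
Combined feed S4 = 1584 + 659.49 = 2243.5 tonne/day.
Overhead S14 = S4 − S7 = 2243.5 − 1409.2 = 834.32 tonne/day.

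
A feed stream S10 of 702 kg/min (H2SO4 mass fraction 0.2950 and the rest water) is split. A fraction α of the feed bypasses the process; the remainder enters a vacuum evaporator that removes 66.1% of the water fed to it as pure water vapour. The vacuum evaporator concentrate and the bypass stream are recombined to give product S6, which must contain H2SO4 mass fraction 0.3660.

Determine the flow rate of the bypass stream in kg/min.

All 702×0.295 = 207.09 kg/min of H2SO4 reaches S6, so S6 = 207.09/0.366 = 565.82 kg/min and vapour = 136.18 kg/min.
The evaporator receives (1−α)·702 of feed at 0.705 water and removes 0.661 of that water:
0.661×0.705×(1−α)×702 = 136.18
(1−α) = 136.18/327.14 = 0.4163;  α = 0.5837.
Bypass flow = 0.5837×702 = 409.77 kg/min.

409.8 kg/min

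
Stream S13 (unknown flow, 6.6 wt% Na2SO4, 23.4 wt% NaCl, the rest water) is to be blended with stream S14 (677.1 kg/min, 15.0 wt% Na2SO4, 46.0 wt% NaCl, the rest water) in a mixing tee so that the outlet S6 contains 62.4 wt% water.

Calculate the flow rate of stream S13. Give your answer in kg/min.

Let S13 be the unknown flow. Total out = 677.1 + S13.
water balance: 264.07 + 0.700·S13 = 0.624·(677.1 + S13)
(0.700 − 0.624)·S13 = 0.624×677.1 − 264.07 = 158.44
S13 = 158.44 / 0.076 = 2084.8 kg/min

2085 kg/min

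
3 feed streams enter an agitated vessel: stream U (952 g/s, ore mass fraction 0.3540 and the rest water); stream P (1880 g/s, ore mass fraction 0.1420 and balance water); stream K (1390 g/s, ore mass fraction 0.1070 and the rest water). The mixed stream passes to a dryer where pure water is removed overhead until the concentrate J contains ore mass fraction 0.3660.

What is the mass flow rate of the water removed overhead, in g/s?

2165 g/s

ore entering = 952×0.354 + 1880×0.142 + 1390×0.107 = 752.7 g/s.
All ore reports to J, so J = 752.7/0.366 = 2056.6 g/s.
Total feed = 4222 g/s; overhead = 4222 − 2056.6 = 2165.4 g/s.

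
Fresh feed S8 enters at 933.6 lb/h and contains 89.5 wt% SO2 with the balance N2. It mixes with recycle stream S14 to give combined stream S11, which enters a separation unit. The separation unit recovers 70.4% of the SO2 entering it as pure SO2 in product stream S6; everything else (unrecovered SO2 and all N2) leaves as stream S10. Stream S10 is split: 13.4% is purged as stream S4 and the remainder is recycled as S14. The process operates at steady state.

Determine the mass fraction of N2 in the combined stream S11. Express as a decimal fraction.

N2 enters only via S8 and leaves only via the purge: 933.6×0.105 = 0.134×(N2 in S10), and the separation unit passes all N2, so N2 in S11 = N2 in S10 = 731.55 lb/h.
SO2 in S11: m_A = 933.6×0.895 + (1−0.134)·(1−0.704)·m_A, so m_A = 835.57/0.7437 = 1123.6 lb/h.
S11 = 1123.6 + 731.55 = 1855.1 lb/h.
N2 fraction in S11 = 731.55/1855.1 = 0.3943.

0.3943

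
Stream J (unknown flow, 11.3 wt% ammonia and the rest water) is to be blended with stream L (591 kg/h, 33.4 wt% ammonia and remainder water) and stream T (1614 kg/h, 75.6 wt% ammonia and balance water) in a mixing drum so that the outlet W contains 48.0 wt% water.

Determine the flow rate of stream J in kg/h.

665.8 kg/h

Let J be the unknown flow. Total out = 2205 + J.
water balance: 787.42 + 0.887·J = 0.480·(2205 + J)
(0.887 − 0.480)·J = 0.480×2205 − 787.42 = 270.98
J = 270.98 / 0.407 = 665.79 kg/h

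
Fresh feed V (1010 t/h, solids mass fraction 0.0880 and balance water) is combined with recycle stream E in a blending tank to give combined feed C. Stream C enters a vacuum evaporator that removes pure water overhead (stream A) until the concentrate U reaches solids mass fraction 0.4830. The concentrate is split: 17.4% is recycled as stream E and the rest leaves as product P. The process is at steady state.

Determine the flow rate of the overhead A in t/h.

Overall solids balance (none leaves overhead): solids in fresh feed = solids in product, i.e. 1010×0.088 = (1−0.174)·U·0.483.
U = 88.88/(0.483×0.826) = 222.78 t/h.
Recycle E = 0.174×222.78 = 38.764 t/h.
Combined feed C = 1010 + 38.764 = 1048.8 t/h.
Overhead A = C − U = 1048.8 − 222.78 = 825.98 t/h.

826 t/h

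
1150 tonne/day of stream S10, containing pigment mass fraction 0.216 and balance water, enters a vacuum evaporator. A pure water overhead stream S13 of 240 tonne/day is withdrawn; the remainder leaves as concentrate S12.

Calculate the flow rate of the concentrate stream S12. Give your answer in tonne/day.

Concentrate = 1150 − 240 = 910 tonne/day.

910 tonne/day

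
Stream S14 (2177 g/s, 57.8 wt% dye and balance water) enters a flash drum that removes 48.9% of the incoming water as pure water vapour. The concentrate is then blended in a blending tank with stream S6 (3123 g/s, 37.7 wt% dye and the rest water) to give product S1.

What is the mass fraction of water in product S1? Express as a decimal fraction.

Vapour removed = 0.489×0.422×2177 = 449.24 g/s; concentrate = 1727.8 g/s.
water reaching the mixer = 469.45 (from concentrate) + 3123×0.623 = 2415.1 g/s.
Product flow = 1727.8 + 3123 = 4850.8 g/s; water fraction = 0.4979.

0.4979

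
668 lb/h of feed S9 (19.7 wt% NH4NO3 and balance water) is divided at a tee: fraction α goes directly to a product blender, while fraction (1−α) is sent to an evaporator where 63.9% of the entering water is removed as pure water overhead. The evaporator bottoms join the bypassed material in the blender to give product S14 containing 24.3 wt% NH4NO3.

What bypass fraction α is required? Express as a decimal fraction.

0.631

All 668×0.197 = 131.6 lb/h of NH4NO3 reaches S14, so S14 = 131.6/0.243 = 541.55 lb/h and vapour = 126.45 lb/h.
The evaporator receives (1−α)·668 of feed at 0.803 water and removes 0.639 of that water:
0.639×0.803×(1−α)×668 = 126.45
(1−α) = 126.45/342.76 = 0.3689;  α = 0.6311.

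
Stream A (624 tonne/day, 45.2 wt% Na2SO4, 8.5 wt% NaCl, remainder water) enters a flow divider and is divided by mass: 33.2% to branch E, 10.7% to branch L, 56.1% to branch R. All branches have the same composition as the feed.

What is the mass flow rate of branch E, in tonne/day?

Branch E flow = 0.332×624 = 207.17 tonne/day.

207.2 tonne/day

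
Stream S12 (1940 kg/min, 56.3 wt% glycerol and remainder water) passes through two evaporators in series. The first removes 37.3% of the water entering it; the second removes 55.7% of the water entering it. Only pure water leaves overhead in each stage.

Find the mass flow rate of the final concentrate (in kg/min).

water in feed = 1940×0.437 = 847.78 kg/min.
After stage 1: water left = (1−0.373)×847.78 = 531.56; stream total = 1623.8 kg/min.
After stage 2: water left = (1−0.557)×531.56 = 235.48; final concentrate = 1327.7 kg/min.

1328 kg/min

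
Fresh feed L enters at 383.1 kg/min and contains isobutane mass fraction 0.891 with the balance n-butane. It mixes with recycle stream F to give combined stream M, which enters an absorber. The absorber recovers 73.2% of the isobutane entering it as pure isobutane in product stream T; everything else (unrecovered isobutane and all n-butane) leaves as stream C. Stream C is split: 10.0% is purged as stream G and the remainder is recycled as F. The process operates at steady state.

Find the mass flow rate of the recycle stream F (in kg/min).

n-butane enters only via L and leaves only via the purge: 383.1×0.109 = 0.100×(n-butane in C), and the absorber passes all n-butane, so n-butane in M = n-butane in C = 417.58 kg/min.
isobutane in M: m_A = 383.1×0.891 + (1−0.100)·(1−0.732)·m_A, so m_A = 341.34/0.7588 = 449.84 kg/min.
C = (1−0.732)×449.84 + 417.58 = 538.14 kg/min.
Recycle F = (1−0.100)×538.14 = 484.32 kg/min.

484.3 kg/min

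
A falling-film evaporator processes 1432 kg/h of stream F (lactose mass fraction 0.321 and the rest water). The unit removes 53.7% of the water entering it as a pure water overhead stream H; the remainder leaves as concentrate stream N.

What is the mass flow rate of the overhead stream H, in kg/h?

522.1 kg/h

water entering = 1432×0.679 = 972.33 kg/h; overhead removed = 0.537×972.33 = 522.14 kg/h.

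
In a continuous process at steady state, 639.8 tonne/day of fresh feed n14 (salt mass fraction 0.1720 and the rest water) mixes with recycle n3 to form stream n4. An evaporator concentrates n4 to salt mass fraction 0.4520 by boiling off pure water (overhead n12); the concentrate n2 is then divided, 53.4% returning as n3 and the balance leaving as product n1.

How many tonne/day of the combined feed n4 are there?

Overall salt balance (none leaves overhead): salt in fresh feed = salt in product, i.e. 639.8×0.172 = (1−0.534)·n2·0.452.
n2 = 110.05/(0.452×0.466) = 522.45 tonne/day.
Recycle n3 = 0.534×522.45 = 278.99 tonne/day.
Combined feed n4 = 639.8 + 278.99 = 918.79 tonne/day.

918.8 tonne/day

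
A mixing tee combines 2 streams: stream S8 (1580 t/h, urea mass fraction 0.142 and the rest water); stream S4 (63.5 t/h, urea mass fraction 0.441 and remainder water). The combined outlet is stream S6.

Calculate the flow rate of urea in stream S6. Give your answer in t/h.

252.4 t/h

urea out = urea in = 1580×0.142 + 63.5×0.441 = 252.36 t/h.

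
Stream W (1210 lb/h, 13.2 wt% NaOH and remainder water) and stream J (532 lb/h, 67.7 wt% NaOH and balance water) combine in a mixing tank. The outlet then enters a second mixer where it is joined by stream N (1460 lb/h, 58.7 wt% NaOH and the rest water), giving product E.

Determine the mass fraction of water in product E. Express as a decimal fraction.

0.570

Overall, product flow = 3202 lb/h.
water in = 1210×0.868 + 532×0.323 + 1460×0.413 = 1825.1 lb/h.
water fraction in E = 0.570.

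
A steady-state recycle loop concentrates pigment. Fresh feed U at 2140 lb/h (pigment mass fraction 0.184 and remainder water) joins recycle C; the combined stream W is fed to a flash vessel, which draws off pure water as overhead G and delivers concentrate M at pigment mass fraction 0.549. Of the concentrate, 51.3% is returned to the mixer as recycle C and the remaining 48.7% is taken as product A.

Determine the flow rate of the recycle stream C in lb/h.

755.5 lb/h

Overall pigment balance (none leaves overhead): pigment in fresh feed = pigment in product, i.e. 2140×0.184 = (1−0.513)·M·0.549.
M = 393.76/(0.549×0.487) = 1472.8 lb/h.
Recycle C = 0.513×1472.8 = 755.52 lb/h.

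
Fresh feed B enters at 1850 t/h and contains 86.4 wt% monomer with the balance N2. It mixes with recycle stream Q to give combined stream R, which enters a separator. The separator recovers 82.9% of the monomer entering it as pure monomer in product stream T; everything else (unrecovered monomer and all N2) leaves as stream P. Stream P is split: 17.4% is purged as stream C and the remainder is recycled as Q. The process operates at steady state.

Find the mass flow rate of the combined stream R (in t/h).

3307 t/h

N2 enters only via B and leaves only via the purge: 1850×0.136 = 0.174×(N2 in P), and the separator passes all N2, so N2 in R = N2 in P = 1446 t/h.
monomer in R: m_A = 1850×0.864 + (1−0.174)·(1−0.829)·m_A, so m_A = 1598.4/0.8588 = 1861.3 t/h.
R = 1861.3 + 1446 = 3307.3 t/h.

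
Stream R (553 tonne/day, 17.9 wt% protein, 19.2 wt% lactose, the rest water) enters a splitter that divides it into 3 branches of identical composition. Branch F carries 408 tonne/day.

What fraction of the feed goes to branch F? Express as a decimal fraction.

Fraction to F = 408/553 = 0.7378.

0.738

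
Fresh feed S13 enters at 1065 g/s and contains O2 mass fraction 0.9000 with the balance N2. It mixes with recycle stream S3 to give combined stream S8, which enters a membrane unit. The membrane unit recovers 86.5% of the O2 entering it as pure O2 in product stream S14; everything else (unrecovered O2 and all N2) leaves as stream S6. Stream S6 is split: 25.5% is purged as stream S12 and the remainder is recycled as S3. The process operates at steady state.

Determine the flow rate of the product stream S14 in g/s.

921.8 g/s

O2 in S8: m_A = 1065×0.900 + (1−0.255)·(1−0.865)·m_A, so m_A = 958.5/0.8994 = 1065.7 g/s.
Product S14 = 0.865×1065.7 = 921.81 g/s.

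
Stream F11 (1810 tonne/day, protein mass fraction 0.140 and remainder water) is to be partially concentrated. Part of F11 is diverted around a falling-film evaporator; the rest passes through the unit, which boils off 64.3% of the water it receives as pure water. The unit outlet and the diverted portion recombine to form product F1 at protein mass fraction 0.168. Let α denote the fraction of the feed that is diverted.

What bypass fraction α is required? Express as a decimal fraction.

All 1810×0.140 = 253.4 tonne/day of protein reaches F1, so F1 = 253.4/0.168 = 1508.3 tonne/day and vapour = 301.67 tonne/day.
The evaporator receives (1−α)·1810 of feed at 0.860 water and removes 0.643 of that water:
0.643×0.860×(1−α)×1810 = 301.67
(1−α) = 301.67/1000.9 = 0.3014;  α = 0.6986.

0.699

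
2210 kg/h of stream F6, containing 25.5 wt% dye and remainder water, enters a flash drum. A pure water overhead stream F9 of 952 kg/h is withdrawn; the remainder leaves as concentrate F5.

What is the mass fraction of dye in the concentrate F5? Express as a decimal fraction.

dye is not removed: 2210×0.255 = 563.55 kg/h of dye enters F5.
Concentrate = 2210 − 952 = 1258 kg/h.
Mass fraction = 563.55/1258 = 0.4480.

0.4480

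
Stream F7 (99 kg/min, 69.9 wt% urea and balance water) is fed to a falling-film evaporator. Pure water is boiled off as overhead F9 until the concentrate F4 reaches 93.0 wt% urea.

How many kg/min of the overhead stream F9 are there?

urea is conserved: 99×0.699 = 69.201 kg/min all reports to the concentrate.
Concentrate = 69.201/(target fraction) = 74.41 kg/min.
Overhead = 99 − 74.41 = 24.59 kg/min.

24.59 kg/min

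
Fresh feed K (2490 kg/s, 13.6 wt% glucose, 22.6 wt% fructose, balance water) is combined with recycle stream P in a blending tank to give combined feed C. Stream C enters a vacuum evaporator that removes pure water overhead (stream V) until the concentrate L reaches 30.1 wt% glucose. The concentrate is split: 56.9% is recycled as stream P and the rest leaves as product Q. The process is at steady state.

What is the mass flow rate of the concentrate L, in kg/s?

Overall glucose balance (none leaves overhead): glucose in fresh feed = glucose in product, i.e. 2490×0.136 = (1−0.569)·L·0.301.
L = 338.64/(0.301×0.431) = 2610.3 kg/s.

2610 kg/s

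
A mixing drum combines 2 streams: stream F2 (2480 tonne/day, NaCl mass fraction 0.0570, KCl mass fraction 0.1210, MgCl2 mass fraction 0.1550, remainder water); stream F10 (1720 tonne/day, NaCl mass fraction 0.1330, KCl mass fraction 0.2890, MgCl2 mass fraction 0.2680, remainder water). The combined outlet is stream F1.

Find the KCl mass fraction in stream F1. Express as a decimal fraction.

Total flow out = 2480 + 1720 = 4200 tonne/day.
KCl in = 2480×0.121 + 1720×0.289 = 797.16 tonne/day.
KCl mass fraction in F1 = 797.16/4200 = 0.1898.

0.1898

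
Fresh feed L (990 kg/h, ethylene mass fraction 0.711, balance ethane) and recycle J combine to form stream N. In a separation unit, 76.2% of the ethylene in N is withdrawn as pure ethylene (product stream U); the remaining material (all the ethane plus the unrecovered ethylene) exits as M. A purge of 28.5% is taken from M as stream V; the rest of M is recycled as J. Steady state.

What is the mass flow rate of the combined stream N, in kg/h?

1852 kg/h

ethane enters only via L and leaves only via the purge: 990×0.289 = 0.285×(ethane in M), and the separation unit passes all ethane, so ethane in N = ethane in M = 1003.9 kg/h.
ethylene in N: m_A = 990×0.711 + (1−0.285)·(1−0.762)·m_A, so m_A = 703.89/0.8298 = 848.23 kg/h.
N = 848.23 + 1003.9 = 1852.1 kg/h.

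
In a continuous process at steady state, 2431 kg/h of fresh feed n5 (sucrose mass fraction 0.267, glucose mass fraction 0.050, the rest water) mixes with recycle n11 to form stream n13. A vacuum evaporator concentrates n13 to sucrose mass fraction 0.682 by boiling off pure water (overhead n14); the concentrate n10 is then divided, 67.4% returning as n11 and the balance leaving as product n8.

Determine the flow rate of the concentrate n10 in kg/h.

2919 kg/h

Overall sucrose balance (none leaves overhead): sucrose in fresh feed = sucrose in product, i.e. 2431×0.267 = (1−0.674)·n10·0.682.
n10 = 649.08/(0.682×0.326) = 2919.4 kg/h.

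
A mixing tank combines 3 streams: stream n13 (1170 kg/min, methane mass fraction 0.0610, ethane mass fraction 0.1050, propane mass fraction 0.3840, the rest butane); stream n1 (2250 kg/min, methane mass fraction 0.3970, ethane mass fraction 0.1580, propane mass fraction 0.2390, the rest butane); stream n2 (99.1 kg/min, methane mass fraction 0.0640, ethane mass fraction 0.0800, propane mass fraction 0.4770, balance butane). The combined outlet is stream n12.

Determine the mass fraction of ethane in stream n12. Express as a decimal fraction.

Total flow out = 1170 + 2250 + 99.1 = 3519.1 kg/min.
ethane in = 1170×0.105 + 2250×0.158 + 99.1×0.080 = 486.28 kg/min.
ethane mass fraction in n12 = 486.28/3519.1 = 0.1382.

0.1382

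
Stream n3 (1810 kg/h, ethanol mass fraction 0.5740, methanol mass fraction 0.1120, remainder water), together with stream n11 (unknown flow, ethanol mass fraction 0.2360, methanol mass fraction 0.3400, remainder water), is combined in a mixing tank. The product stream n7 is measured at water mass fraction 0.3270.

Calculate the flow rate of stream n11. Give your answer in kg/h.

242.6 kg/h

Let n11 be the unknown flow. Total out = 1810 + n11.
water balance: 568.34 + 0.424·n11 = 0.327·(1810 + n11)
(0.424 − 0.327)·n11 = 0.327×1810 − 568.34 = 23.53
n11 = 23.53 / 0.097 = 242.58 kg/h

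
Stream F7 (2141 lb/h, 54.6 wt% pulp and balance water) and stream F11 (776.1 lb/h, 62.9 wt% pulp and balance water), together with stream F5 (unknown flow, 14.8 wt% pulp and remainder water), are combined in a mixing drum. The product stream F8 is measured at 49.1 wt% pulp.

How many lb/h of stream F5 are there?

Let F5 be the unknown flow. Total out = 2917.1 + F5.
pulp balance: 1657.2 + 0.148·F5 = 0.491·(2917.1 + F5)
(0.148 − 0.491)·F5 = 0.491×2917.1 − 1657.2 = -224.86
F5 = -224.86 / -0.343 = 655.56 lb/h

655.6 lb/h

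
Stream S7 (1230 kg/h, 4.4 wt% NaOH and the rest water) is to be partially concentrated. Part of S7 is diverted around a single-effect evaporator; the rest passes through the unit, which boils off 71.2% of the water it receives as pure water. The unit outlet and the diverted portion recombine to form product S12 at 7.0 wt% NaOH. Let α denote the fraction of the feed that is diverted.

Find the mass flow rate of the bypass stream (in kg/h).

558.8 kg/h

All 1230×0.044 = 54.12 kg/h of NaOH reaches S12, so S12 = 54.12/0.070 = 773.14 kg/h and vapour = 456.86 kg/h.
The evaporator receives (1−α)·1230 of feed at 0.956 water and removes 0.712 of that water:
0.712×0.956×(1−α)×1230 = 456.86
(1−α) = 456.86/837.23 = 0.5457;  α = 0.4543.
Bypass flow = 0.4543×1230 = 558.81 kg/h.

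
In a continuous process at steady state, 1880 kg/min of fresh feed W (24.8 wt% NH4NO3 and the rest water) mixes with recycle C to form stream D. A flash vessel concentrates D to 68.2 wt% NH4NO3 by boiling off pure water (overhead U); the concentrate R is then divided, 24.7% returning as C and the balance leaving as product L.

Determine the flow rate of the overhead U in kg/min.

1196 kg/min

Overall NH4NO3 balance (none leaves overhead): NH4NO3 in fresh feed = NH4NO3 in product, i.e. 1880×0.248 = (1−0.247)·R·0.682.
R = 466.24/(0.682×0.753) = 907.88 kg/min.
Recycle C = 0.247×907.88 = 224.25 kg/min.
Combined feed D = 1880 + 224.25 = 2104.2 kg/min.
Overhead U = D − R = 2104.2 − 907.88 = 1196.4 kg/min.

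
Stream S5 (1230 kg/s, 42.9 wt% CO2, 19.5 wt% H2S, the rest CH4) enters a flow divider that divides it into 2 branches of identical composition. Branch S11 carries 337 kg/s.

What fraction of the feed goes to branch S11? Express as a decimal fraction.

0.274

Fraction to S11 = 337/1230 = 0.2740.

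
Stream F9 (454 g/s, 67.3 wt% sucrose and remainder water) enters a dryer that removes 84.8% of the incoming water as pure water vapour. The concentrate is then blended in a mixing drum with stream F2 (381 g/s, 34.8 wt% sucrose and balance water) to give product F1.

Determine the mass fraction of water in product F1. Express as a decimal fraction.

0.382

Vapour removed = 0.848×0.327×454 = 125.89 g/s; concentrate = 328.11 g/s.
water reaching the mixer = 22.566 (from concentrate) + 381×0.652 = 270.98 g/s.
Product flow = 328.11 + 381 = 709.11 g/s; water fraction = 0.382.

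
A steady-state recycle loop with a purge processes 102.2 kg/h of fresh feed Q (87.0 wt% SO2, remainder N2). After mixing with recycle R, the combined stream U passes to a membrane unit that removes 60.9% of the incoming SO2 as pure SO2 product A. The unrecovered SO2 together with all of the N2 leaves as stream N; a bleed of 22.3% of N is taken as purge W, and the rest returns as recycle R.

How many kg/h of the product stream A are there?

SO2 in U: m_A = 102.2×0.870 + (1−0.223)·(1−0.609)·m_A, so m_A = 88.914/0.6962 = 127.71 kg/h.
Product A = 0.609×127.71 = 77.778 kg/h.

77.78 kg/h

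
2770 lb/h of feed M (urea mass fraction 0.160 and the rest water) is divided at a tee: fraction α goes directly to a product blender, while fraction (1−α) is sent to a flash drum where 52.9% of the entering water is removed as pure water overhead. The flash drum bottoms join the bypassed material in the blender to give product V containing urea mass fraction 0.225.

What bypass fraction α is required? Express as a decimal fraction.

0.350

All 2770×0.160 = 443.2 lb/h of urea reaches V, so V = 443.2/0.225 = 1969.8 lb/h and vapour = 800.22 lb/h.
The evaporator receives (1−α)·2770 of feed at 0.840 water and removes 0.529 of that water:
0.529×0.840×(1−α)×2770 = 800.22
(1−α) = 800.22/1230.9 = 0.6501;  α = 0.3499.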